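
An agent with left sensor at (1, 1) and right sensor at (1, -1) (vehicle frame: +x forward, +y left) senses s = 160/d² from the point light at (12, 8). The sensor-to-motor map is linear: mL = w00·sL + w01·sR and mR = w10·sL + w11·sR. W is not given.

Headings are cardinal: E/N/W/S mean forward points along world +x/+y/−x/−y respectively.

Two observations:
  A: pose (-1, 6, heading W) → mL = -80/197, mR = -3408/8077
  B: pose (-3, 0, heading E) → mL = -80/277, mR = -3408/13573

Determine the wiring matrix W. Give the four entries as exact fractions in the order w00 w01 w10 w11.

0 -1/2 1/2 -1

obs A: pose=(-1,6,W) → sL=32/41, sR=160/197, mL=-80/197, mR=-3408/8077
obs B: pose=(-3,0,E) → sL=32/49, sR=160/277, mL=-80/277, mR=-3408/13573
sensor matrix S = [[32/41, 160/197], [32/49, 160/277]]; det S = -8724480/109629121
solve [mL_A; mL_B] = S·[w00; w01] and [mR_A; mR_B] = S·[w10; w11]:
  w00 = 0, w01 = -1/2, w10 = 1/2, w11 = -1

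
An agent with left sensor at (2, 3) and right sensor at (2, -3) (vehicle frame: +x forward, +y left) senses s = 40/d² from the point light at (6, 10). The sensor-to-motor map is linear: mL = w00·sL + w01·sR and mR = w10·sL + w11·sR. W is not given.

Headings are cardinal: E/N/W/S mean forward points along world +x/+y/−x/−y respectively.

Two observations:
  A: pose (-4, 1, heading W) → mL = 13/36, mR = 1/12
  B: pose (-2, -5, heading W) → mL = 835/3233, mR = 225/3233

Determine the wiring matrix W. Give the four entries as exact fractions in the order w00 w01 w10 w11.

1 1 -1 1

obs A: pose=(-4,1,W) → sL=5/36, sR=2/9, mL=13/36, mR=1/12
obs B: pose=(-2,-5,W) → sL=5/53, sR=10/61, mL=835/3233, mR=225/3233
sensor matrix S = [[5/36, 2/9], [5/53, 10/61]]; det S = 35/19398
solve [mL_A; mL_B] = S·[w00; w01] and [mR_A; mR_B] = S·[w10; w11]:
  w00 = 1, w01 = 1, w10 = -1, w11 = 1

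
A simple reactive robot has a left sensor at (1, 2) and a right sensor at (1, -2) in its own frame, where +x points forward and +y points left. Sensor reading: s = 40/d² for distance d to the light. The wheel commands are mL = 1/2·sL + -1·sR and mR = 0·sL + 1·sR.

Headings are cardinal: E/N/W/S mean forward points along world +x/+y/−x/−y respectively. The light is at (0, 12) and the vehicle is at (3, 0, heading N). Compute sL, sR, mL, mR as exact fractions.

left sensor world pos  = (1, 1); dL² = 122
right sensor world pos = (5, 1); dR² = 146
sL = 40/122 = 20/61
sR = 40/146 = 20/73
mL = 1/2·sL + -1·sR = -490/4453
mR = 0·sL + 1·sR = 20/73

20/61 20/73 -490/4453 20/73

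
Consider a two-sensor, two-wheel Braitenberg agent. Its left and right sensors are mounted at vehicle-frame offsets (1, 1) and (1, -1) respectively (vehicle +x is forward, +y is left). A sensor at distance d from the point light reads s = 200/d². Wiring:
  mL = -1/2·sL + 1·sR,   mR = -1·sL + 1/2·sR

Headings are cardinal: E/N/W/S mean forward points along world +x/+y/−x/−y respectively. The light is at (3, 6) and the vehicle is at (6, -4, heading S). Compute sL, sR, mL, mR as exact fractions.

left sensor world pos  = (7, -5); dL² = 137
right sensor world pos = (5, -5); dR² = 125
sL = 200/137 = 200/137
sR = 200/125 = 8/5
mL = -1/2·sL + 1·sR = 596/685
mR = -1·sL + 1/2·sR = -452/685

200/137 8/5 596/685 -452/685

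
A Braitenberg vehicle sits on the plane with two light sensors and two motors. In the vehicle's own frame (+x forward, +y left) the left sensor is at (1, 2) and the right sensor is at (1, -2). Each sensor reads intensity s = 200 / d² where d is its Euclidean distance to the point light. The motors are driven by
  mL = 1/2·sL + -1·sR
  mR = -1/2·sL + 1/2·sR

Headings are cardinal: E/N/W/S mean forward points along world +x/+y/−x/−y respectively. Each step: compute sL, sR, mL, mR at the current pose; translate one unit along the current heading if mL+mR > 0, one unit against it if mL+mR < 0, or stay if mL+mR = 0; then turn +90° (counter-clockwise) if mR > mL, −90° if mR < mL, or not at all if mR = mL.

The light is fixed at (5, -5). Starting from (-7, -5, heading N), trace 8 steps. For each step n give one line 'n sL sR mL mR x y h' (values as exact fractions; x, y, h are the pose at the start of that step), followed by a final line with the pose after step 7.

n=0: pose=(-7,-5,N); sL=200/197, sR=200/101; mL=-29300/19897, mR=9600/19897; mL+mR=-100/101 → advance -1; mR−mL=38900/19897 → turn +1·90°
n=1: pose=(-7,-6,W); sL=100/89, sR=20/17; mL=-930/1513, mR=40/1513; mL+mR=-10/17 → advance -1; mR−mL=970/1513 → turn +1·90°
n=2: pose=(-6,-6,S); sL=40/17, sR=200/173; mL=60/2941, mR=-1760/2941; mL+mR=-100/173 → advance -1; mR−mL=-1820/2941 → turn -1·90°
n=3: pose=(-6,-5,W); sL=50/37, sR=50/37; mL=-25/37, mR=0; mL+mR=-25/37 → advance -1; mR−mL=25/37 → turn +1·90°
n=4: pose=(-5,-5,S); sL=40/13, sR=40/29; mL=60/377, mR=-320/377; mL+mR=-20/29 → advance -1; mR−mL=-380/377 → turn -1·90°
n=5: pose=(-5,-4,W); sL=100/61, sR=20/13; mL=-570/793, mR=-40/793; mL+mR=-10/13 → advance -1; mR−mL=530/793 → turn +1·90°
n=6: pose=(-4,-4,S); sL=200/49, sR=200/121; mL=2300/5929, mR=-7200/5929; mL+mR=-100/121 → advance -1; mR−mL=-9500/5929 → turn -1·90°
n=7: pose=(-4,-3,W); sL=2, sR=50/29; mL=-21/29, mR=-4/29; mL+mR=-25/29 → advance -1; mR−mL=17/29 → turn +1·90°

0 200/197 200/101 -29300/19897 9600/19897 -7 -5 N
1 100/89 20/17 -930/1513 40/1513 -7 -6 W
2 40/17 200/173 60/2941 -1760/2941 -6 -6 S
3 50/37 50/37 -25/37 0 -6 -5 W
4 40/13 40/29 60/377 -320/377 -5 -5 S
5 100/61 20/13 -570/793 -40/793 -5 -4 W
6 200/49 200/121 2300/5929 -7200/5929 -4 -4 S
7 2 50/29 -21/29 -4/29 -4 -3 W
final -3 -3 S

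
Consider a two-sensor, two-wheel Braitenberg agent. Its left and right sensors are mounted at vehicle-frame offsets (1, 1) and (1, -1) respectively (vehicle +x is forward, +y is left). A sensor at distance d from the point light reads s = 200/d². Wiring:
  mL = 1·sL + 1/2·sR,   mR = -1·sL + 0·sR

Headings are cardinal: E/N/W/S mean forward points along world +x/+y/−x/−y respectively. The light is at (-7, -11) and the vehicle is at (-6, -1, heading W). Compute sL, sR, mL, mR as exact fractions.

200/81 200/121 32300/9801 -200/81

left sensor world pos  = (-7, -2); dL² = 81
right sensor world pos = (-7, 0); dR² = 121
sL = 200/81 = 200/81
sR = 200/121 = 200/121
mL = 1·sL + 1/2·sR = 32300/9801
mR = -1·sL + 0·sR = -200/81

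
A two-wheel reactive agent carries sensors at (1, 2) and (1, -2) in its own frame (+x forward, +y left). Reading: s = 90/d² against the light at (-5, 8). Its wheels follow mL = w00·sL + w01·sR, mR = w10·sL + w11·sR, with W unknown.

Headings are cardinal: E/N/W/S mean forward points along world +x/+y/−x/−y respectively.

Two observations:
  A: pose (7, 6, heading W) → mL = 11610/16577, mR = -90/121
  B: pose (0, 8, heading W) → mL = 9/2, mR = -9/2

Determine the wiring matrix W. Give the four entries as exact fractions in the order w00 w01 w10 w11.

1/2 1/2 0 -1

obs A: pose=(7,6,W) → sL=90/137, sR=90/121, mL=11610/16577, mR=-90/121
obs B: pose=(0,8,W) → sL=9/2, sR=9/2, mL=9/2, mR=-9/2
sensor matrix S = [[90/137, 90/121], [9/2, 9/2]]; det S = -6480/16577
solve [mL_A; mL_B] = S·[w00; w01] and [mR_A; mR_B] = S·[w10; w11]:
  w00 = 1/2, w01 = 1/2, w10 = 0, w11 = -1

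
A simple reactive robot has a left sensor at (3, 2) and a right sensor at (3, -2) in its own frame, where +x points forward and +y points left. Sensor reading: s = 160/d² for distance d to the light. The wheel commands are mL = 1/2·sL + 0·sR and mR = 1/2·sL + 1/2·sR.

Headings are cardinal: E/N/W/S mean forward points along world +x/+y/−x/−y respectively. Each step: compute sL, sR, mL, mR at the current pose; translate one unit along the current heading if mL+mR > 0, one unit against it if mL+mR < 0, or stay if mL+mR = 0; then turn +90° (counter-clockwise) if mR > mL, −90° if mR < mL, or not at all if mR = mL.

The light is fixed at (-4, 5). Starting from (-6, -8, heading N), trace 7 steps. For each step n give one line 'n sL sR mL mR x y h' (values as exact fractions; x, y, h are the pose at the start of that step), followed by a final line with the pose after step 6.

n=0: pose=(-6,-8,N); sL=40/29, sR=8/5; mL=20/29, mR=216/145; mL+mR=316/145 → advance +1; mR−mL=4/5 → turn +1·90°
n=1: pose=(-6,-7,W); sL=160/221, sR=32/25; mL=80/221, mR=5536/5525; mL+mR=7536/5525 → advance +1; mR−mL=16/25 → turn +1·90°
n=2: pose=(-7,-7,S); sL=80/113, sR=16/25; mL=40/113, mR=1904/2825; mL+mR=2904/2825 → advance +1; mR−mL=8/25 → turn +1·90°
n=3: pose=(-7,-8,E); sL=160/121, sR=32/45; mL=80/121, mR=5536/5445; mL+mR=9136/5445 → advance +1; mR−mL=16/45 → turn +1·90°
n=4: pose=(-6,-8,N); sL=40/29, sR=8/5; mL=20/29, mR=216/145; mL+mR=316/145 → advance +1; mR−mL=4/5 → turn +1·90°
n=5: pose=(-6,-7,W); sL=160/221, sR=32/25; mL=80/221, mR=5536/5525; mL+mR=7536/5525 → advance +1; mR−mL=16/25 → turn +1·90°
n=6: pose=(-7,-7,S); sL=80/113, sR=16/25; mL=40/113, mR=1904/2825; mL+mR=2904/2825 → advance +1; mR−mL=8/25 → turn +1·90°

0 40/29 8/5 20/29 216/145 -6 -8 N
1 160/221 32/25 80/221 5536/5525 -6 -7 W
2 80/113 16/25 40/113 1904/2825 -7 -7 S
3 160/121 32/45 80/121 5536/5445 -7 -8 E
4 40/29 8/5 20/29 216/145 -6 -8 N
5 160/221 32/25 80/221 5536/5525 -6 -7 W
6 80/113 16/25 40/113 1904/2825 -7 -7 S
final -7 -8 E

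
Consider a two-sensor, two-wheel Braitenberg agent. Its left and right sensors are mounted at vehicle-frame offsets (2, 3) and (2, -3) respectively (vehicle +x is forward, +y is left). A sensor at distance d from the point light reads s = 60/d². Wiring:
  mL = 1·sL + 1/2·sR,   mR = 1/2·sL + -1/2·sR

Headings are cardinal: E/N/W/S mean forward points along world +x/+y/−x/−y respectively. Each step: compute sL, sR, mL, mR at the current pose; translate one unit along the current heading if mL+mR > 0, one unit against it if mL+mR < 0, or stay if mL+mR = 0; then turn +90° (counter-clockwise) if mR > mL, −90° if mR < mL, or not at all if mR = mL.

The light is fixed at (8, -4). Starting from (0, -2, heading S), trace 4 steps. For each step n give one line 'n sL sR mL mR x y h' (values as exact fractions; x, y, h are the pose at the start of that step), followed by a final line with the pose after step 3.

n=0: pose=(0,-2,S); sL=12/5, sR=60/121; mL=1602/605, mR=576/605; mL+mR=18/5 → advance +1; mR−mL=-1026/605 → turn -1·90°
n=1: pose=(0,-3,W); sL=15/26, sR=15/29; mL=315/377, mR=45/1508; mL+mR=45/52 → advance +1; mR−mL=-1215/1508 → turn -1·90°
n=2: pose=(-1,-3,N); sL=20/51, sR=4/3; mL=18/17, mR=-8/17; mL+mR=10/17 → advance +1; mR−mL=-26/17 → turn -1·90°
n=3: pose=(-1,-2,E); sL=30/37, sR=6/5; mL=261/185, mR=-36/185; mL+mR=45/37 → advance +1; mR−mL=-297/185 → turn -1·90°

0 12/5 60/121 1602/605 576/605 0 -2 S
1 15/26 15/29 315/377 45/1508 0 -3 W
2 20/51 4/3 18/17 -8/17 -1 -3 N
3 30/37 6/5 261/185 -36/185 -1 -2 E
final 0 -2 S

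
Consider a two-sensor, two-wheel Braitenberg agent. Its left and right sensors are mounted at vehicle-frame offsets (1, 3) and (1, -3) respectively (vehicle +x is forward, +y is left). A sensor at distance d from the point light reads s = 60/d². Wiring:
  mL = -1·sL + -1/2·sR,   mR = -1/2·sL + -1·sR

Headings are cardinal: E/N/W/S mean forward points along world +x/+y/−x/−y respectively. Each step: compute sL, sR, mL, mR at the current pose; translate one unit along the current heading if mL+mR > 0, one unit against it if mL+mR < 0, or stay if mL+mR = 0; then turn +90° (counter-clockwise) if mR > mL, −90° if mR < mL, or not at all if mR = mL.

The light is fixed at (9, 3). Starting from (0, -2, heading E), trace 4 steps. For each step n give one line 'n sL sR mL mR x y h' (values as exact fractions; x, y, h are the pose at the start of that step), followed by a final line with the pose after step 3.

n=0: pose=(0,-2,E); sL=15/17, sR=15/32; mL=-1215/1088, mR=-495/544; mL+mR=-2205/1088 → advance -1; mR−mL=225/1088 → turn +1·90°
n=1: pose=(-1,-2,N); sL=12/37, sR=12/13; mL=-378/481, mR=-522/481; mL+mR=-900/481 → advance -1; mR−mL=-144/481 → turn -1·90°
n=2: pose=(-1,-3,E); sL=2/3, sR=10/27; mL=-23/27, mR=-19/27; mL+mR=-14/9 → advance -1; mR−mL=4/27 → turn +1·90°
n=3: pose=(-2,-3,N); sL=60/221, sR=60/89; mL=-11970/19669, mR=-15930/19669; mL+mR=-27900/19669 → advance -1; mR−mL=-3960/19669 → turn -1·90°

0 15/17 15/32 -1215/1088 -495/544 0 -2 E
1 12/37 12/13 -378/481 -522/481 -1 -2 N
2 2/3 10/27 -23/27 -19/27 -1 -3 E
3 60/221 60/89 -11970/19669 -15930/19669 -2 -3 N
final -2 -4 E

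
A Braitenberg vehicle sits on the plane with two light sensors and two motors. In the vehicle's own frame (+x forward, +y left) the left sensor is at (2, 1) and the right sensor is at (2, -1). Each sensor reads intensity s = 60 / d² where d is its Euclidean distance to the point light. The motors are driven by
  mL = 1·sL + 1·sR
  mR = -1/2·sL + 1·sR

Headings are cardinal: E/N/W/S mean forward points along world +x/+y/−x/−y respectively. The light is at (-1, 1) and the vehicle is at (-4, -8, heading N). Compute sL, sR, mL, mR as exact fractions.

12/13 60/53 1416/689 462/689

left sensor world pos  = (-5, -6); dL² = 65
right sensor world pos = (-3, -6); dR² = 53
sL = 60/65 = 12/13
sR = 60/53 = 60/53
mL = 1·sL + 1·sR = 1416/689
mR = -1/2·sL + 1·sR = 462/689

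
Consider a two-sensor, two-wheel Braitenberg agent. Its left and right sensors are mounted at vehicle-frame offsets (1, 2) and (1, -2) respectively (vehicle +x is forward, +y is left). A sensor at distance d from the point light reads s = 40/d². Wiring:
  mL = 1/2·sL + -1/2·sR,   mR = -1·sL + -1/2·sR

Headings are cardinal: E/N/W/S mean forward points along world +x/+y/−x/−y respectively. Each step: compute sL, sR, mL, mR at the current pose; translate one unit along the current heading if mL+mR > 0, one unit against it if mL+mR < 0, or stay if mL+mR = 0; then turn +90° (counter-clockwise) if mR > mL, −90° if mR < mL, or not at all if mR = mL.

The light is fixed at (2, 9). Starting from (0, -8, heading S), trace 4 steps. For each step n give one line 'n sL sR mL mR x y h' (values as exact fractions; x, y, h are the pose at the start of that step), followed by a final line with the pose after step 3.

0 10/81 2/17 4/1377 -251/1377 0 -8 S
1 40/333 8/41 -512/13653 -2972/13653 0 -7 W
2 20/117 20/113 -40/13221 -3430/13221 1 -7 N
3 8/45 40/361 544/16245 -3788/16245 1 -8 E
final 0 -8 S

n=0: pose=(0,-8,S); sL=10/81, sR=2/17; mL=4/1377, mR=-251/1377; mL+mR=-247/1377 → advance -1; mR−mL=-5/27 → turn -1·90°
n=1: pose=(0,-7,W); sL=40/333, sR=8/41; mL=-512/13653, mR=-2972/13653; mL+mR=-3484/13653 → advance -1; mR−mL=-20/111 → turn -1·90°
n=2: pose=(1,-7,N); sL=20/117, sR=20/113; mL=-40/13221, mR=-3430/13221; mL+mR=-3470/13221 → advance -1; mR−mL=-10/39 → turn -1·90°
n=3: pose=(1,-8,E); sL=8/45, sR=40/361; mL=544/16245, mR=-3788/16245; mL+mR=-3244/16245 → advance -1; mR−mL=-4/15 → turn -1·90°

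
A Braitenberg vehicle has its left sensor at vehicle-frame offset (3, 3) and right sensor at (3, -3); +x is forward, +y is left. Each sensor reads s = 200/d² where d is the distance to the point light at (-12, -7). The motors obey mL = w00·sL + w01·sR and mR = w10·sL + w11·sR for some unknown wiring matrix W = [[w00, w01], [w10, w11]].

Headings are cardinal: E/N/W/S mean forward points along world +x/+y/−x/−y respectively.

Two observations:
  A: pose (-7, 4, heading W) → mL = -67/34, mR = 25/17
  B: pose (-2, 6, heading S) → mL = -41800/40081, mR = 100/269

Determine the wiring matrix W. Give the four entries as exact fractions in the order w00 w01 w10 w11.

obs A: pose=(-7,4,W) → sL=50/17, sR=1, mL=-67/34, mR=25/17
obs B: pose=(-2,6,S) → sL=200/269, sR=200/149, mL=-41800/40081, mR=100/269
sensor matrix S = [[50/17, 1], [200/269, 200/149]]; det S = 2183400/681377
solve [mL_A; mL_B] = S·[w00; w01] and [mR_A; mR_B] = S·[w10; w11]:
  w00 = -1/2, w01 = -1/2, w10 = 1/2, w11 = 0

-1/2 -1/2 1/2 0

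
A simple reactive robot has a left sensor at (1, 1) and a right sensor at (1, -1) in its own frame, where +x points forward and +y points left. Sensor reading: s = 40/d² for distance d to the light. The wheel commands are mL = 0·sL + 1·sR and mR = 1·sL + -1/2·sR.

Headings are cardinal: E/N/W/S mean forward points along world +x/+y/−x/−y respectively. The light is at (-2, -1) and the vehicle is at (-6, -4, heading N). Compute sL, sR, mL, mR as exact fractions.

left sensor world pos  = (-7, -3); dL² = 29
right sensor world pos = (-5, -3); dR² = 13
sL = 40/29 = 40/29
sR = 40/13 = 40/13
mL = 0·sL + 1·sR = 40/13
mR = 1·sL + -1/2·sR = -60/377

40/29 40/13 40/13 -60/377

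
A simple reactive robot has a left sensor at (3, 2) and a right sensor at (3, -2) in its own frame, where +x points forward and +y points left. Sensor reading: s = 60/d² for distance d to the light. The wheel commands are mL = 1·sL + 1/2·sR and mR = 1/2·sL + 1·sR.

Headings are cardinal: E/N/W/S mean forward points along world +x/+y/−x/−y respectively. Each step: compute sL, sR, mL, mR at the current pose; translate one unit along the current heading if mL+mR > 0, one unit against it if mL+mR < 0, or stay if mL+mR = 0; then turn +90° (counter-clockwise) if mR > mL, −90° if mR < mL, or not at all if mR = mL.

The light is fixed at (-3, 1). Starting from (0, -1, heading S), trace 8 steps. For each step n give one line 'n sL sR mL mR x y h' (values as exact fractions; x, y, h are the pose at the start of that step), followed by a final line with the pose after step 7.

0 6/5 30/13 153/65 189/65 0 -1 S
1 60/37 60/61 4770/2257 4050/2257 0 -2 E
2 5/6 3/2 19/12 23/12 1 -2 S
3 60/53 12/17 1338/901 1146/901 1 -3 E
4 30/49 30/29 1605/1421 1905/1421 2 -3 S
5 60/73 60/113 8970/8249 7770/8249 2 -4 E
6 15/32 3/4 27/32 63/64 3 -4 S
7 60/97 12/29 2322/2813 2034/2813 3 -5 E
final 4 -5 S

n=0: pose=(0,-1,S); sL=6/5, sR=30/13; mL=153/65, mR=189/65; mL+mR=342/65 → advance +1; mR−mL=36/65 → turn +1·90°
n=1: pose=(0,-2,E); sL=60/37, sR=60/61; mL=4770/2257, mR=4050/2257; mL+mR=8820/2257 → advance +1; mR−mL=-720/2257 → turn -1·90°
n=2: pose=(1,-2,S); sL=5/6, sR=3/2; mL=19/12, mR=23/12; mL+mR=7/2 → advance +1; mR−mL=1/3 → turn +1·90°
n=3: pose=(1,-3,E); sL=60/53, sR=12/17; mL=1338/901, mR=1146/901; mL+mR=2484/901 → advance +1; mR−mL=-192/901 → turn -1·90°
n=4: pose=(2,-3,S); sL=30/49, sR=30/29; mL=1605/1421, mR=1905/1421; mL+mR=3510/1421 → advance +1; mR−mL=300/1421 → turn +1·90°
n=5: pose=(2,-4,E); sL=60/73, sR=60/113; mL=8970/8249, mR=7770/8249; mL+mR=16740/8249 → advance +1; mR−mL=-1200/8249 → turn -1·90°
n=6: pose=(3,-4,S); sL=15/32, sR=3/4; mL=27/32, mR=63/64; mL+mR=117/64 → advance +1; mR−mL=9/64 → turn +1·90°
n=7: pose=(3,-5,E); sL=60/97, sR=12/29; mL=2322/2813, mR=2034/2813; mL+mR=4356/2813 → advance +1; mR−mL=-288/2813 → turn -1·90°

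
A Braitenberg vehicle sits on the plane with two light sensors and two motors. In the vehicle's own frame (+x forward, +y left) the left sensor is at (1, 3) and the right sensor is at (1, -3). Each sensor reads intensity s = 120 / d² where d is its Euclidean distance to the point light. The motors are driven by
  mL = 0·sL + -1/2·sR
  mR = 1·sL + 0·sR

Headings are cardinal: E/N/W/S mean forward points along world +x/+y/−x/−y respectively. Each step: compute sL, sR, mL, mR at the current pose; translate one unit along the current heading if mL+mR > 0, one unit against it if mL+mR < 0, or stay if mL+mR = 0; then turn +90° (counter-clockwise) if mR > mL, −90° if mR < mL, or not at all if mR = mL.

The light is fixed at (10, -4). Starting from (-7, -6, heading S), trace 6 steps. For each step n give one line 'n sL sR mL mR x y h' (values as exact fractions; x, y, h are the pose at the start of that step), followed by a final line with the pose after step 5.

n=0: pose=(-7,-6,S); sL=24/41, sR=120/409; mL=-60/409, mR=24/41; mL+mR=7356/16769 → advance +1; mR−mL=12276/16769 → turn +1·90°
n=1: pose=(-7,-7,E); sL=15/32, sR=30/73; mL=-15/73, mR=15/32; mL+mR=615/2336 → advance +1; mR−mL=1575/2336 → turn +1·90°
n=2: pose=(-6,-7,N); sL=24/73, sR=120/173; mL=-60/173, mR=24/73; mL+mR=-228/12629 → advance -1; mR−mL=8532/12629 → turn +1·90°
n=3: pose=(-6,-8,W); sL=60/169, sR=12/29; mL=-6/29, mR=60/169; mL+mR=726/4901 → advance +1; mR−mL=2754/4901 → turn +1·90°
n=4: pose=(-7,-8,S); sL=120/221, sR=24/85; mL=-12/85, mR=120/221; mL+mR=444/1105 → advance +1; mR−mL=756/1105 → turn +1·90°
n=5: pose=(-7,-9,E); sL=6/13, sR=3/8; mL=-3/16, mR=6/13; mL+mR=57/208 → advance +1; mR−mL=135/208 → turn +1·90°

0 24/41 120/409 -60/409 24/41 -7 -6 S
1 15/32 30/73 -15/73 15/32 -7 -7 E
2 24/73 120/173 -60/173 24/73 -6 -7 N
3 60/169 12/29 -6/29 60/169 -6 -8 W
4 120/221 24/85 -12/85 120/221 -7 -8 S
5 6/13 3/8 -3/16 6/13 -7 -9 E
final -6 -9 N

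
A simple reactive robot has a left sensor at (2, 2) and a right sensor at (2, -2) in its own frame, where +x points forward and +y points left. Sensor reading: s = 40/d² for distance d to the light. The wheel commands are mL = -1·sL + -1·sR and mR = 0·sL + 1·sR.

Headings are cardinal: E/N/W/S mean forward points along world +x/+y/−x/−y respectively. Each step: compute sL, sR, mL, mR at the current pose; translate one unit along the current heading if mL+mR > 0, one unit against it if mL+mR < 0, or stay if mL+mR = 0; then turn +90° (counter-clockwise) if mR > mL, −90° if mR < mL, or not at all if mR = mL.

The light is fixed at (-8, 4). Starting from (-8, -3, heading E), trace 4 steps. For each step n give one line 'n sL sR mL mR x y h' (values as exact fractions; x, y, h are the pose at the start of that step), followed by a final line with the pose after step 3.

n=0: pose=(-8,-3,E); sL=40/29, sR=8/17; mL=-912/493, mR=8/17; mL+mR=-40/29 → advance -1; mR−mL=1144/493 → turn +1·90°
n=1: pose=(-9,-3,N); sL=20/17, sR=20/13; mL=-600/221, mR=20/13; mL+mR=-20/17 → advance -1; mR−mL=940/221 → turn +1·90°
n=2: pose=(-9,-4,W); sL=40/109, sR=8/9; mL=-1232/981, mR=8/9; mL+mR=-40/109 → advance -1; mR−mL=2104/981 → turn +1·90°
n=3: pose=(-8,-4,S); sL=5/13, sR=5/13; mL=-10/13, mR=5/13; mL+mR=-5/13 → advance -1; mR−mL=15/13 → turn +1·90°

0 40/29 8/17 -912/493 8/17 -8 -3 E
1 20/17 20/13 -600/221 20/13 -9 -3 N
2 40/109 8/9 -1232/981 8/9 -9 -4 W
3 5/13 5/13 -10/13 5/13 -8 -4 S
final -8 -3 E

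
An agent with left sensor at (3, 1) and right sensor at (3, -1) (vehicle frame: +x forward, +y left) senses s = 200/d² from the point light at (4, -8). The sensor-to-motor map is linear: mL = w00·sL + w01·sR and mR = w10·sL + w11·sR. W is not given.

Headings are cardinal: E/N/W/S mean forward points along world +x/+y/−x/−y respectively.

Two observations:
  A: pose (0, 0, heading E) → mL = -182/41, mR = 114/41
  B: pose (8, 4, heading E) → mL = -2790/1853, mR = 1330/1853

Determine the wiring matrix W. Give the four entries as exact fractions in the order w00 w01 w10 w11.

obs A: pose=(0,0,E) → sL=100/41, sR=4, mL=-182/41, mR=114/41
obs B: pose=(8,4,E) → sL=100/109, sR=20/17, mL=-2790/1853, mR=1330/1853
sensor matrix S = [[100/41, 4], [100/109, 20/17]]; det S = -60800/75973
solve [mL_A; mL_B] = S·[w00; w01] and [mR_A; mR_B] = S·[w10; w11]:
  w00 = -1, w01 = -1/2, w10 = -1/2, w11 = 1

-1 -1/2 -1/2 1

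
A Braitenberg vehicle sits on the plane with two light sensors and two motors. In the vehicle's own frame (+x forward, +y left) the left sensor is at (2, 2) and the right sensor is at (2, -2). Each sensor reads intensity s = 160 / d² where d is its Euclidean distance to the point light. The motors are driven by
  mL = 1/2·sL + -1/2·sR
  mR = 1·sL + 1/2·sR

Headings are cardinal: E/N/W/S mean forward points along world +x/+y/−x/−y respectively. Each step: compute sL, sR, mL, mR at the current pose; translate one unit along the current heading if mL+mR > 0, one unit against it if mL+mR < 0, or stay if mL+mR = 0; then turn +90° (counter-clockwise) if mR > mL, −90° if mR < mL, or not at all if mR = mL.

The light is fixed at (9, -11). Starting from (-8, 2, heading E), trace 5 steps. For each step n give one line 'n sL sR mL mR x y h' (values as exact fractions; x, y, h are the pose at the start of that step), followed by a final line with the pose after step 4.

n=0: pose=(-8,2,E); sL=16/45, sR=80/173; mL=-416/7785, mR=4568/7785; mL+mR=8/15 → advance +1; mR−mL=4984/7785 → turn +1·90°
n=1: pose=(-7,2,N); sL=160/549, sR=160/421; mL=-10240/231129, mR=111280/231129; mL+mR=80/183 → advance +1; mR−mL=121520/231129 → turn +1·90°
n=2: pose=(-7,3,W); sL=40/117, sR=8/29; mL=112/3393, mR=1628/3393; mL+mR=20/39 → advance +1; mR−mL=1516/3393 → turn +1·90°
n=3: pose=(-8,3,S); sL=160/369, sR=32/101; mL=2176/37269, mR=22064/37269; mL+mR=80/123 → advance +1; mR−mL=19888/37269 → turn +1·90°
n=4: pose=(-8,2,E); sL=16/45, sR=80/173; mL=-416/7785, mR=4568/7785; mL+mR=8/15 → advance +1; mR−mL=4984/7785 → turn +1·90°

0 16/45 80/173 -416/7785 4568/7785 -8 2 E
1 160/549 160/421 -10240/231129 111280/231129 -7 2 N
2 40/117 8/29 112/3393 1628/3393 -7 3 W
3 160/369 32/101 2176/37269 22064/37269 -8 3 S
4 16/45 80/173 -416/7785 4568/7785 -8 2 E
final -7 2 N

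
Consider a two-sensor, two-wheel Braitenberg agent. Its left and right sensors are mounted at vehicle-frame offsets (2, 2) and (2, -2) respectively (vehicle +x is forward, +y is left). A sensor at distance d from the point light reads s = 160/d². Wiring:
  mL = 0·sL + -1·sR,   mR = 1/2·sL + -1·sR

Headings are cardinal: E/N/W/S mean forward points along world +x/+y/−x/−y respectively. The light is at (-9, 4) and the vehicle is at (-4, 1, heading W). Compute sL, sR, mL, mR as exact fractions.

80/17 16 -16 -232/17

left sensor world pos  = (-6, -1); dL² = 34
right sensor world pos = (-6, 3); dR² = 10
sL = 160/34 = 80/17
sR = 160/10 = 16
mL = 0·sL + -1·sR = -16
mR = 1/2·sL + -1·sR = -232/17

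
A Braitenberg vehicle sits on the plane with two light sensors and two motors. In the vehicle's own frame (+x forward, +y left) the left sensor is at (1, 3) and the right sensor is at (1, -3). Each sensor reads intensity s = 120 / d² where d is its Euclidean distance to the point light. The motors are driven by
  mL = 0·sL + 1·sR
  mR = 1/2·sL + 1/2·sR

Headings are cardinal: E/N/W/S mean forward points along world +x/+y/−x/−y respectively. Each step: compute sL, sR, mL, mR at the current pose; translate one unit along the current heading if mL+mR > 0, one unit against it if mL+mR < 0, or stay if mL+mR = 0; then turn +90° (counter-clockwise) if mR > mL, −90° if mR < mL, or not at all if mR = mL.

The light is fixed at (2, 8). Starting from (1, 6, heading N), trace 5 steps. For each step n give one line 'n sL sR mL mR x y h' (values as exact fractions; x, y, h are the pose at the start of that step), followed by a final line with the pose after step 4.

0 120/17 24 24 264/17 1 6 N
1 30 15/2 15/2 75/4 1 7 E
2 40/3 40/3 40/3 40/3 2 7 N
3 12 12 12 12 2 8 N
4 120/13 120/13 120/13 120/13 2 9 N
final 2 10 N

n=0: pose=(1,6,N); sL=120/17, sR=24; mL=24, mR=264/17; mL+mR=672/17 → advance +1; mR−mL=-144/17 → turn -1·90°
n=1: pose=(1,7,E); sL=30, sR=15/2; mL=15/2, mR=75/4; mL+mR=105/4 → advance +1; mR−mL=45/4 → turn +1·90°
n=2: pose=(2,7,N); sL=40/3, sR=40/3; mL=40/3, mR=40/3; mL+mR=80/3 → advance +1; mR−mL=0 → turn +0·90°
n=3: pose=(2,8,N); sL=12, sR=12; mL=12, mR=12; mL+mR=24 → advance +1; mR−mL=0 → turn +0·90°
n=4: pose=(2,9,N); sL=120/13, sR=120/13; mL=120/13, mR=120/13; mL+mR=240/13 → advance +1; mR−mL=0 → turn +0·90°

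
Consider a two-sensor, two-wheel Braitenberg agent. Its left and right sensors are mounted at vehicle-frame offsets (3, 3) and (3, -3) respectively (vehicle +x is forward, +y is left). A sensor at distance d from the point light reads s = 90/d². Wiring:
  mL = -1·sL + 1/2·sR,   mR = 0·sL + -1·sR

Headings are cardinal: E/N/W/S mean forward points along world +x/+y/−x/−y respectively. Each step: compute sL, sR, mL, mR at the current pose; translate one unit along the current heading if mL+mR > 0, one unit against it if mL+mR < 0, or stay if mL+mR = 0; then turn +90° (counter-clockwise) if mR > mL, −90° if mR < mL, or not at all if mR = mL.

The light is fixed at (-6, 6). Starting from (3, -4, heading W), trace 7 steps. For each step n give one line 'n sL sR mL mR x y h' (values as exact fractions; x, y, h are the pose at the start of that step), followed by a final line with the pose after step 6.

0 18/41 18/17 63/697 -18/17 3 -4 W
1 45/49 45/109 -7605/10682 -45/109 4 -4 N
2 18/49 90/113 171/5537 -90/113 4 -5 W
3 45/64 9/26 -441/832 -9/26 5 -5 N
4 90/289 18/29 -9/8381 -18/29 5 -6 W
5 5/9 5/17 -125/306 -5/17 6 -6 N
6 90/337 90/181 -1125/60997 -90/181 6 -7 W
final 7 -7 N

n=0: pose=(3,-4,W); sL=18/41, sR=18/17; mL=63/697, mR=-18/17; mL+mR=-675/697 → advance -1; mR−mL=-801/697 → turn -1·90°
n=1: pose=(4,-4,N); sL=45/49, sR=45/109; mL=-7605/10682, mR=-45/109; mL+mR=-12015/10682 → advance -1; mR−mL=3195/10682 → turn +1·90°
n=2: pose=(4,-5,W); sL=18/49, sR=90/113; mL=171/5537, mR=-90/113; mL+mR=-4239/5537 → advance -1; mR−mL=-4581/5537 → turn -1·90°
n=3: pose=(5,-5,N); sL=45/64, sR=9/26; mL=-441/832, mR=-9/26; mL+mR=-729/832 → advance -1; mR−mL=153/832 → turn +1·90°
n=4: pose=(5,-6,W); sL=90/289, sR=18/29; mL=-9/8381, mR=-18/29; mL+mR=-5211/8381 → advance -1; mR−mL=-5193/8381 → turn -1·90°
n=5: pose=(6,-6,N); sL=5/9, sR=5/17; mL=-125/306, mR=-5/17; mL+mR=-215/306 → advance -1; mR−mL=35/306 → turn +1·90°
n=6: pose=(6,-7,W); sL=90/337, sR=90/181; mL=-1125/60997, mR=-90/181; mL+mR=-31455/60997 → advance -1; mR−mL=-29205/60997 → turn -1·90°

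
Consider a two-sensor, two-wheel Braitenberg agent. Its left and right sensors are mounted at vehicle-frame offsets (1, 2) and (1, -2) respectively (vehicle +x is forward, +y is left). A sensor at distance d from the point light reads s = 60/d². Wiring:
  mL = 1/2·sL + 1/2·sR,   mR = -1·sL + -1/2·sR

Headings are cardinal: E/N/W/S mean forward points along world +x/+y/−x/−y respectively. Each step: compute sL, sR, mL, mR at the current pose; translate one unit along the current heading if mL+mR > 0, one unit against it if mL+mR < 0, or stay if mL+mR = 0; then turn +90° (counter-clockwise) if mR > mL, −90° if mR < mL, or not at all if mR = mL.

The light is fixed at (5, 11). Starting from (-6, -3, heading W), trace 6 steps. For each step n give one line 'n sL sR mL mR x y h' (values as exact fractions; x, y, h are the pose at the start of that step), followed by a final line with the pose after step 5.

0 3/20 5/24 43/240 -61/240 -6 -3 W
1 60/313 60/233 16380/72929 -23370/72929 -5 -3 N
2 6/25 6/37 186/925 -297/925 -5 -4 E
3 60/337 12/85 4572/28645 -7122/28645 -6 -4 S
4 3/20 5/24 43/240 -61/240 -6 -3 W
5 60/313 60/233 16380/72929 -23370/72929 -5 -3 N
final -5 -4 E

n=0: pose=(-6,-3,W); sL=3/20, sR=5/24; mL=43/240, mR=-61/240; mL+mR=-3/40 → advance -1; mR−mL=-13/30 → turn -1·90°
n=1: pose=(-5,-3,N); sL=60/313, sR=60/233; mL=16380/72929, mR=-23370/72929; mL+mR=-30/313 → advance -1; mR−mL=-39750/72929 → turn -1·90°
n=2: pose=(-5,-4,E); sL=6/25, sR=6/37; mL=186/925, mR=-297/925; mL+mR=-3/25 → advance -1; mR−mL=-483/925 → turn -1·90°
n=3: pose=(-6,-4,S); sL=60/337, sR=12/85; mL=4572/28645, mR=-7122/28645; mL+mR=-30/337 → advance -1; mR−mL=-11694/28645 → turn -1·90°
n=4: pose=(-6,-3,W); sL=3/20, sR=5/24; mL=43/240, mR=-61/240; mL+mR=-3/40 → advance -1; mR−mL=-13/30 → turn -1·90°
n=5: pose=(-5,-3,N); sL=60/313, sR=60/233; mL=16380/72929, mR=-23370/72929; mL+mR=-30/313 → advance -1; mR−mL=-39750/72929 → turn -1·90°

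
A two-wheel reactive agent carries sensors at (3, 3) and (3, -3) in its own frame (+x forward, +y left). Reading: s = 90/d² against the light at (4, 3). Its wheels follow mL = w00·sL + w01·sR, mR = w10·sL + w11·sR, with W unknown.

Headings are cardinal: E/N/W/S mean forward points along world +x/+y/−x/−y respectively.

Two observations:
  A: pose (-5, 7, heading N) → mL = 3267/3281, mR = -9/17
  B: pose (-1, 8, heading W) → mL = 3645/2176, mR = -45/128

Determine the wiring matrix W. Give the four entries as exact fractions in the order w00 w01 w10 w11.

obs A: pose=(-5,7,N) → sL=90/193, sR=18/17, mL=3267/3281, mR=-9/17
obs B: pose=(-1,8,W) → sL=45/34, sR=45/64, mL=3645/2176, mR=-45/128
sensor matrix S = [[90/193, 18/17], [45/34, 45/64]]; det S = -1916055/1784864
solve [mL_A; mL_B] = S·[w00; w01] and [mR_A; mR_B] = S·[w10; w11]:
  w00 = 1, w01 = 1/2, w10 = 0, w11 = -1/2

1 1/2 0 -1/2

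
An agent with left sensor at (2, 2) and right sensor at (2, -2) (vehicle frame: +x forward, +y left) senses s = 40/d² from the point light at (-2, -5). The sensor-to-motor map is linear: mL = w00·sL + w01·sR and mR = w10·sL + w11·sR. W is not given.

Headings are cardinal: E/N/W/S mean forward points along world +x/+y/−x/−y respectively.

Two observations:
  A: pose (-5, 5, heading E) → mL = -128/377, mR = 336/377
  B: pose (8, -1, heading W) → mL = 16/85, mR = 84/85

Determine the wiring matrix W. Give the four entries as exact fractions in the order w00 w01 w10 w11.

obs A: pose=(-5,5,E) → sL=8/29, sR=8/13, mL=-128/377, mR=336/377
obs B: pose=(8,-1,W) → sL=10/17, sR=2/5, mL=16/85, mR=84/85
sensor matrix S = [[8/29, 8/13], [10/17, 2/5]]; det S = -8064/32045
solve [mL_A; mL_B] = S·[w00; w01] and [mR_A; mR_B] = S·[w10; w11]:
  w00 = 1, w01 = -1, w10 = 1, w11 = 1

1 -1 1 1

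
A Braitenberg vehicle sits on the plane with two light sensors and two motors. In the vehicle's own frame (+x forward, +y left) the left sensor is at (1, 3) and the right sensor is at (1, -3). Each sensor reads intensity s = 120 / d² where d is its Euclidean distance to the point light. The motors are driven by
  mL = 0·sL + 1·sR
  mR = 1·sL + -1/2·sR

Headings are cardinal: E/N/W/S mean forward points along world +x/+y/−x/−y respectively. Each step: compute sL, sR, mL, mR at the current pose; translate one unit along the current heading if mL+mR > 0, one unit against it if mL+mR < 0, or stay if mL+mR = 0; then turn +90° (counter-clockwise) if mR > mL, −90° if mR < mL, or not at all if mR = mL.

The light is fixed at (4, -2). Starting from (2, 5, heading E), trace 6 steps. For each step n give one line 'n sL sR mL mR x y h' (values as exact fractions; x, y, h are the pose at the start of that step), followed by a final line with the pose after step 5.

0 120/101 120/17 120/17 -4020/1717 2 5 E
1 3 30/13 30/13 24/13 3 5 S
2 120/13 24/17 24/17 1884/221 3 4 W
3 60/13 12/5 12/5 222/65 2 4 S
4 24/13 24 24 -132/13 2 3 E
5 6 15/4 15/4 33/8 3 3 S
final 3 2 E

n=0: pose=(2,5,E); sL=120/101, sR=120/17; mL=120/17, mR=-4020/1717; mL+mR=8100/1717 → advance +1; mR−mL=-16140/1717 → turn -1·90°
n=1: pose=(3,5,S); sL=3, sR=30/13; mL=30/13, mR=24/13; mL+mR=54/13 → advance +1; mR−mL=-6/13 → turn -1·90°
n=2: pose=(3,4,W); sL=120/13, sR=24/17; mL=24/17, mR=1884/221; mL+mR=2196/221 → advance +1; mR−mL=1572/221 → turn +1·90°
n=3: pose=(2,4,S); sL=60/13, sR=12/5; mL=12/5, mR=222/65; mL+mR=378/65 → advance +1; mR−mL=66/65 → turn +1·90°
n=4: pose=(2,3,E); sL=24/13, sR=24; mL=24, mR=-132/13; mL+mR=180/13 → advance +1; mR−mL=-444/13 → turn -1·90°
n=5: pose=(3,3,S); sL=6, sR=15/4; mL=15/4, mR=33/8; mL+mR=63/8 → advance +1; mR−mL=3/8 → turn +1·90°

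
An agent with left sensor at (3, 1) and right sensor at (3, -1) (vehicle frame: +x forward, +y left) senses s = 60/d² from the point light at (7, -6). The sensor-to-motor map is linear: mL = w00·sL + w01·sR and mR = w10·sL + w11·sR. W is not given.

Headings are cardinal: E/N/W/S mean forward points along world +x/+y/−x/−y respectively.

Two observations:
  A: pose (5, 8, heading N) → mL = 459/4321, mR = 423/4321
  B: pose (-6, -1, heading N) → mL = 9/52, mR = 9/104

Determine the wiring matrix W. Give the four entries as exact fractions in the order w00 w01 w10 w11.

obs A: pose=(5,8,N) → sL=30/149, sR=6/29, mL=459/4321, mR=423/4321
obs B: pose=(-6,-1,N) → sL=3/13, sR=15/52, mL=9/52, mR=9/104
sensor matrix S = [[30/149, 6/29], [3/13, 15/52]]; det S = 1161/112346
solve [mL_A; mL_B] = S·[w00; w01] and [mR_A; mR_B] = S·[w10; w11]:
  w00 = -1/2, w01 = 1, w10 = 1, w11 = -1/2

-1/2 1 1 -1/2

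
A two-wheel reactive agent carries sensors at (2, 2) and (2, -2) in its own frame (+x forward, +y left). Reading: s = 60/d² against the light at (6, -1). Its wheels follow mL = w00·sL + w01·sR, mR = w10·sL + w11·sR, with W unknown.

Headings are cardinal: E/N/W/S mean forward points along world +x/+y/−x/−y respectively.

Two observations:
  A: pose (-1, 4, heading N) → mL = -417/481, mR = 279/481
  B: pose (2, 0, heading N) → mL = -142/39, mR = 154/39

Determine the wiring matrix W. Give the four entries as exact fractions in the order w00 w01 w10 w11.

obs A: pose=(-1,4,N) → sL=6/13, sR=30/37, mL=-417/481, mR=279/481
obs B: pose=(2,0,N) → sL=4/3, sR=60/13, mL=-142/39, mR=154/39
sensor matrix S = [[6/13, 30/37], [4/3, 60/13]]; det S = 6560/6253
solve [mL_A; mL_B] = S·[w00; w01] and [mR_A; mR_B] = S·[w10; w11]:
  w00 = -1, w01 = -1/2, w10 = -1/2, w11 = 1

-1 -1/2 -1/2 1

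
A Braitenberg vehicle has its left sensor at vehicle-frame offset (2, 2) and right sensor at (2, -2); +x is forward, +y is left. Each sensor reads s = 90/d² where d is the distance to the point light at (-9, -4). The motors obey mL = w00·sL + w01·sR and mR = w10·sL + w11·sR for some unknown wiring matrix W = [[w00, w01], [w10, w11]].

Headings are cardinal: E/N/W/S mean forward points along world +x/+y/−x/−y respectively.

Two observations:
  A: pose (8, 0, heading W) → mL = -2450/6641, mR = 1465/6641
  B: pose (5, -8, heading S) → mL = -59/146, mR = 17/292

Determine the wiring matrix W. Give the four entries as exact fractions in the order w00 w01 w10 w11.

obs A: pose=(8,0,W) → sL=90/229, sR=10/29, mL=-2450/6641, mR=1465/6641
obs B: pose=(5,-8,S) → sL=45/146, sR=1/2, mL=-59/146, mR=17/292
sensor matrix S = [[90/229, 10/29], [45/146, 1/2]]; det S = 43740/484793
solve [mL_A; mL_B] = S·[w00; w01] and [mR_A; mR_B] = S·[w10; w11]:
  w00 = -1/2, w01 = -1/2, w10 = 1, w11 = -1/2

-1/2 -1/2 1 -1/2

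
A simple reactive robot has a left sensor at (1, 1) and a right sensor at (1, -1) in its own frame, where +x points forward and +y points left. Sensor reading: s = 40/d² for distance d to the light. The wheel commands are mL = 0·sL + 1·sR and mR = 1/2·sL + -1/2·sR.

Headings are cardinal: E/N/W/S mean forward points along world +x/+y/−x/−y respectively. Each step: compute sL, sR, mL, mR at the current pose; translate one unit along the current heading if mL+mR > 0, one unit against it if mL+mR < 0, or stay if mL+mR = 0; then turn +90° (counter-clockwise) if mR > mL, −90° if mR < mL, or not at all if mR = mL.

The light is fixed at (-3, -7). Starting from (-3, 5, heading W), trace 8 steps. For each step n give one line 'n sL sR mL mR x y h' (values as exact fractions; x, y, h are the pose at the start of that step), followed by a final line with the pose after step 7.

0 20/61 4/17 4/17 48/1037 -3 5 W
1 40/173 40/169 40/169 -80/29237 -4 5 N
2 10/49 5/18 5/18 -65/1764 -4 6 E
3 8/29 8/29 8/29 0 -3 6 S
4 20/61 4/17 4/17 48/1037 -3 5 W
5 40/173 40/169 40/169 -80/29237 -4 5 N
6 10/49 5/18 5/18 -65/1764 -4 6 E
7 8/29 8/29 8/29 0 -3 6 S
final -3 5 W

n=0: pose=(-3,5,W); sL=20/61, sR=4/17; mL=4/17, mR=48/1037; mL+mR=292/1037 → advance +1; mR−mL=-196/1037 → turn -1·90°
n=1: pose=(-4,5,N); sL=40/173, sR=40/169; mL=40/169, mR=-80/29237; mL+mR=6840/29237 → advance +1; mR−mL=-7000/29237 → turn -1·90°
n=2: pose=(-4,6,E); sL=10/49, sR=5/18; mL=5/18, mR=-65/1764; mL+mR=425/1764 → advance +1; mR−mL=-185/588 → turn -1·90°
n=3: pose=(-3,6,S); sL=8/29, sR=8/29; mL=8/29, mR=0; mL+mR=8/29 → advance +1; mR−mL=-8/29 → turn -1·90°
n=4: pose=(-3,5,W); sL=20/61, sR=4/17; mL=4/17, mR=48/1037; mL+mR=292/1037 → advance +1; mR−mL=-196/1037 → turn -1·90°
n=5: pose=(-4,5,N); sL=40/173, sR=40/169; mL=40/169, mR=-80/29237; mL+mR=6840/29237 → advance +1; mR−mL=-7000/29237 → turn -1·90°
n=6: pose=(-4,6,E); sL=10/49, sR=5/18; mL=5/18, mR=-65/1764; mL+mR=425/1764 → advance +1; mR−mL=-185/588 → turn -1·90°
n=7: pose=(-3,6,S); sL=8/29, sR=8/29; mL=8/29, mR=0; mL+mR=8/29 → advance +1; mR−mL=-8/29 → turn -1·90°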